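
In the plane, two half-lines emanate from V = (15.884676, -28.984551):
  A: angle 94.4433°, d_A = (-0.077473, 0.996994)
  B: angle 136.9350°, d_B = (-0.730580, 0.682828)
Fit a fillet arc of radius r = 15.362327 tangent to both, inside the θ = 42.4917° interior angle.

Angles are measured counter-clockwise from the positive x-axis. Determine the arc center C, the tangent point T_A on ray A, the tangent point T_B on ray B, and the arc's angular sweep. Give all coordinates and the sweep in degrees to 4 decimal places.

bisector direction at 115.6891° = (-0.433488,0.901159)
center distance |VC| = r/sin(θ/2) = 15.362327/sin(21.2459°) = 42.393974
C = V + |VC|·bis = (-2.4926,9.2192)
T_A = V + ((C−V)·d_A)·d_A = V + 39.5126·d_A = (12.8235,10.4093)
T_B = V + ((C−V)·d_B)·d_B = V + 39.5126·d_B = (-12.9824,-2.0042)
sweep = 180° − θ = 137.5083°

center=(-2.4926,9.2192) T_A=(12.8235,10.4093) T_B=(-12.9824,-2.0042) sweep=137.5083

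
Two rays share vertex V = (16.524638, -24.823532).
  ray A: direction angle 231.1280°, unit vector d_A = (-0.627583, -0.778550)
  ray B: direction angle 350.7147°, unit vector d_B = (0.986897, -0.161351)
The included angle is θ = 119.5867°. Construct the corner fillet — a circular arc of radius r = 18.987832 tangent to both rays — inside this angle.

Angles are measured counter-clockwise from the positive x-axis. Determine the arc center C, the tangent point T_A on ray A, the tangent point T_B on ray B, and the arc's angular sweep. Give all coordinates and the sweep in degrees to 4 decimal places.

bisector direction at 290.9214° = (0.357086,-0.934071)
center distance |VC| = r/sin(θ/2) = 18.987832/sin(59.7933°) = 21.971154
C = V + |VC|·bis = (24.3702,-45.3462)
T_A = V + ((C−V)·d_A)·d_A = V + 11.0541·d_A = (9.5873,-33.4297)
T_B = V + ((C−V)·d_B)·d_B = V + 11.0541·d_B = (27.4339,-26.6071)
sweep = 180° − θ = 60.4133°

center=(24.3702,-45.3462) T_A=(9.5873,-33.4297) T_B=(27.4339,-26.6071) sweep=60.4133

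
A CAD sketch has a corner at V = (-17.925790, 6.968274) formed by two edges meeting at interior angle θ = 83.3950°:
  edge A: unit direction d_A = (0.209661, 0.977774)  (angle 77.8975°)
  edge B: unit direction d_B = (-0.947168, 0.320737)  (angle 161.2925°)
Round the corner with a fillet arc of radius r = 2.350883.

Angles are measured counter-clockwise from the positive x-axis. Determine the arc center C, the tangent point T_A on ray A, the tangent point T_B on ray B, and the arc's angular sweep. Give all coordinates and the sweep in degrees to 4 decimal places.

center=(-19.6712,10.0413) T_A=(-17.3725,9.5484) T_B=(-20.4252,7.8146) sweep=96.6050

bisector direction at 119.5950° = (-0.493866,0.869538)
center distance |VC| = r/sin(θ/2) = 2.350883/sin(41.6975°) = 3.534111
C = V + |VC|·bis = (-19.6712,10.0413)
T_A = V + ((C−V)·d_A)·d_A = V + 2.6388·d_A = (-17.3725,9.5484)
T_B = V + ((C−V)·d_B)·d_B = V + 2.6388·d_B = (-20.4252,7.8146)
sweep = 180° − θ = 96.6050°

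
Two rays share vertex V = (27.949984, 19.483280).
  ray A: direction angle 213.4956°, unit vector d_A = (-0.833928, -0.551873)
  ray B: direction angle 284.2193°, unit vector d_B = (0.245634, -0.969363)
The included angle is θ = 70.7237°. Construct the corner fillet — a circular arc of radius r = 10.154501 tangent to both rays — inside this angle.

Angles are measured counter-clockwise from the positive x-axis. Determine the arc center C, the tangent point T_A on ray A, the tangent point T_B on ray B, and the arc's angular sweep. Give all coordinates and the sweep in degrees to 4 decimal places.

center=(21.6214,3.1184) T_A=(16.0174,11.5866) T_B=(31.4647,5.6127) sweep=109.2763

bisector direction at 248.8574° = (-0.360690,-0.932686)
center distance |VC| = r/sin(θ/2) = 10.154501/sin(35.3618°) = 17.545929
C = V + |VC|·bis = (21.6214,3.1184)
T_A = V + ((C−V)·d_A)·d_A = V + 14.3089·d_A = (16.0174,11.5866)
T_B = V + ((C−V)·d_B)·d_B = V + 14.3089·d_B = (31.4647,5.6127)
sweep = 180° − θ = 109.2763°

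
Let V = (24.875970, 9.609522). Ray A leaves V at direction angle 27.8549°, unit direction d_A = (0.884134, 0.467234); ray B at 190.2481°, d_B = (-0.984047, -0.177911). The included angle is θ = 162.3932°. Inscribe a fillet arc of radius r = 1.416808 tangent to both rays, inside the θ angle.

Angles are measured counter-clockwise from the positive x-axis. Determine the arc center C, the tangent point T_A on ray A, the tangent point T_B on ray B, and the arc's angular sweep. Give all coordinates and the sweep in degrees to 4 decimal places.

center=(24.4080,10.9647) T_A=(25.0700,9.7120) T_B=(24.6601,9.5705) sweep=17.6068

bisector direction at 109.0515° = (-0.326418,0.945226)
center distance |VC| = r/sin(θ/2) = 1.416808/sin(81.1966°) = 1.433698
C = V + |VC|·bis = (24.4080,10.9647)
T_A = V + ((C−V)·d_A)·d_A = V + 0.2194·d_A = (25.0700,9.7120)
T_B = V + ((C−V)·d_B)·d_B = V + 0.2194·d_B = (24.6601,9.5705)
sweep = 180° − θ = 17.6068°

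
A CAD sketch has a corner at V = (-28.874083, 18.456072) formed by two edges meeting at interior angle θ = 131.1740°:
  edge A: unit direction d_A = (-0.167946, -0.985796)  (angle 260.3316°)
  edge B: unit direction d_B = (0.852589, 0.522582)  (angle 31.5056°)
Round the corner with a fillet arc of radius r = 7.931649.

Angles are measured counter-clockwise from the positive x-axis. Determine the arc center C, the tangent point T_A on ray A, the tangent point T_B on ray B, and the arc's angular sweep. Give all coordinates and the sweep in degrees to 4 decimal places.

bisector direction at 325.9186° = (0.828242,-0.560370)
center distance |VC| = r/sin(θ/2) = 7.931649/sin(65.5870°) = 8.710451
C = V + |VC|·bis = (-21.6597,13.5750)
T_A = V + ((C−V)·d_A)·d_A = V + 3.6001·d_A = (-29.4787,14.9071)
T_B = V + ((C−V)·d_B)·d_B = V + 3.6001·d_B = (-25.8047,20.3374)
sweep = 180° − θ = 48.8260°

center=(-21.6597,13.5750) T_A=(-29.4787,14.9071) T_B=(-25.8047,20.3374) sweep=48.8260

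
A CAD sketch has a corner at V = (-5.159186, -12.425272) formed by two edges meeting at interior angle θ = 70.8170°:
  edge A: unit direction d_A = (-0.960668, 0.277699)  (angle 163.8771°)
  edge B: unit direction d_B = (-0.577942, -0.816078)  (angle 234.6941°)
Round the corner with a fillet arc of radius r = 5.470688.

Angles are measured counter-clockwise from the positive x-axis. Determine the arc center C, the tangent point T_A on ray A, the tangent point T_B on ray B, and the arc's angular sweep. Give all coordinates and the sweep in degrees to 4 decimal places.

center=(-14.0713,-15.5437) T_A=(-12.5521,-10.2882) T_B=(-9.6068,-18.7055) sweep=109.1830

bisector direction at 199.2856° = (-0.943884,-0.330277)
center distance |VC| = r/sin(θ/2) = 5.470688/sin(35.4085°) = 9.441954
C = V + |VC|·bis = (-14.0713,-15.5437)
T_A = V + ((C−V)·d_A)·d_A = V + 7.6956·d_A = (-12.5521,-10.2882)
T_B = V + ((C−V)·d_B)·d_B = V + 7.6956·d_B = (-9.6068,-18.7055)
sweep = 180° − θ = 109.1830°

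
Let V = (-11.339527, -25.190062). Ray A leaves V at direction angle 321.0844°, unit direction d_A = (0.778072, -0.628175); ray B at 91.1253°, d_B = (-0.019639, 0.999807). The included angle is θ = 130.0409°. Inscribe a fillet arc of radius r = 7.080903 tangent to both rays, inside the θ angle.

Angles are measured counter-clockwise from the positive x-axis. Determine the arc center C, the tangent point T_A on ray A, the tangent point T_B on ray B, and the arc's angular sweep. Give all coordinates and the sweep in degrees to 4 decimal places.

bisector direction at 26.1048° = (0.897990,0.440015)
center distance |VC| = r/sin(θ/2) = 7.080903/sin(65.0204°) = 7.811612
C = V + |VC|·bis = (-4.3248,-21.7528)
T_A = V + ((C−V)·d_A)·d_A = V + 3.2988·d_A = (-8.7728,-27.2623)
T_B = V + ((C−V)·d_B)·d_B = V + 3.2988·d_B = (-11.4043,-21.8919)
sweep = 180° − θ = 49.9591°

center=(-4.3248,-21.7528) T_A=(-8.7728,-27.2623) T_B=(-11.4043,-21.8919) sweep=49.9591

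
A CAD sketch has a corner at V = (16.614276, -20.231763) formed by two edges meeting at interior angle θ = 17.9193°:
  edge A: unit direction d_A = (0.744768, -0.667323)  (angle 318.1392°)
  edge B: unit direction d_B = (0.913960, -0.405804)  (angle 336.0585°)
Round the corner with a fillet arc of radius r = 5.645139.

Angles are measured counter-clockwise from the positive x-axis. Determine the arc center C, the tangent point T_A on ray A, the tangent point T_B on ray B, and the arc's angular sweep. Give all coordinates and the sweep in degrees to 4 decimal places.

bisector direction at 327.0988° = (0.839609,-0.543191)
center distance |VC| = r/sin(θ/2) = 5.645139/sin(8.9596°) = 36.247467
C = V + |VC|·bis = (47.0480,-39.9211)
T_A = V + ((C−V)·d_A)·d_A = V + 35.8052·d_A = (43.2808,-44.1254)
T_B = V + ((C−V)·d_B)·d_B = V + 35.8052·d_B = (49.3388,-34.7616)
sweep = 180° − θ = 162.0807°

center=(47.0480,-39.9211) T_A=(43.2808,-44.1254) T_B=(49.3388,-34.7616) sweep=162.0807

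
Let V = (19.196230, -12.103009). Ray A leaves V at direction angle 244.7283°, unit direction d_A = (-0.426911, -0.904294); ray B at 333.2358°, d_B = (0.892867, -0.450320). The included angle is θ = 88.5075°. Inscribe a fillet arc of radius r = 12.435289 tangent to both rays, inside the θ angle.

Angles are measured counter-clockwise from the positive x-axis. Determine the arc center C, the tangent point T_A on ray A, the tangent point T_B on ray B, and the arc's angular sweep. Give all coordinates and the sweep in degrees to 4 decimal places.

center=(24.9925,-28.9537) T_A=(13.7473,-23.6450) T_B=(30.5924,-17.8507) sweep=91.4925

bisector direction at 288.9821° = (0.325272,-0.945621)
center distance |VC| = r/sin(θ/2) = 12.435289/sin(44.2537°) = 17.819753
C = V + |VC|·bis = (24.9925,-28.9537)
T_A = V + ((C−V)·d_A)·d_A = V + 12.7635·d_A = (13.7473,-23.6450)
T_B = V + ((C−V)·d_B)·d_B = V + 12.7635·d_B = (30.5924,-17.8507)
sweep = 180° − θ = 91.4925°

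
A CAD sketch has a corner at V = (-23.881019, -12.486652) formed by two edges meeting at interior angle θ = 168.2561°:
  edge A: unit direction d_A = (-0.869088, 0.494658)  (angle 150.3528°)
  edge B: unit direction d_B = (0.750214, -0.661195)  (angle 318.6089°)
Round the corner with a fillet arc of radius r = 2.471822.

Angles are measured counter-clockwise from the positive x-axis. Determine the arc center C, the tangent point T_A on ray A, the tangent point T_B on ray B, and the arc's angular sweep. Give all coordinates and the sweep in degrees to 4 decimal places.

bisector direction at 234.4809° = (-0.580975,-0.813921)
center distance |VC| = r/sin(θ/2) = 2.471822/sin(84.1281°) = 2.484860
C = V + |VC|·bis = (-25.3247,-14.5091)
T_A = V + ((C−V)·d_A)·d_A = V + 0.2542·d_A = (-24.1020,-12.3609)
T_B = V + ((C−V)·d_B)·d_B = V + 0.2542·d_B = (-23.6903,-12.6547)
sweep = 180° − θ = 11.7439°

center=(-25.3247,-14.5091) T_A=(-24.1020,-12.3609) T_B=(-23.6903,-12.6547) sweep=11.7439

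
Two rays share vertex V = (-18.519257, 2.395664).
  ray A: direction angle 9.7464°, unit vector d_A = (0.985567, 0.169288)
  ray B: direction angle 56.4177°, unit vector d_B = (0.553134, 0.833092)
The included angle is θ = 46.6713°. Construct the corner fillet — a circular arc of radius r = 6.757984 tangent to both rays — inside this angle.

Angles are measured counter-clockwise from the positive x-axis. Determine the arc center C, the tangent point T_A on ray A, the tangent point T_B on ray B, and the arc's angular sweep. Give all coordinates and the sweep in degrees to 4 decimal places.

bisector direction at 33.0821° = (0.837890,0.545839)
center distance |VC| = r/sin(θ/2) = 6.757984/sin(23.3357°) = 17.060580
C = V + |VC|·bis = (-4.2244,11.7080)
T_A = V + ((C−V)·d_A)·d_A = V + 15.6650·d_A = (-3.0803,5.0476)
T_B = V + ((C−V)·d_B)·d_B = V + 15.6650·d_B = (-9.8544,15.4461)
sweep = 180° − θ = 133.3287°

center=(-4.2244,11.7080) T_A=(-3.0803,5.0476) T_B=(-9.8544,15.4461) sweep=133.3287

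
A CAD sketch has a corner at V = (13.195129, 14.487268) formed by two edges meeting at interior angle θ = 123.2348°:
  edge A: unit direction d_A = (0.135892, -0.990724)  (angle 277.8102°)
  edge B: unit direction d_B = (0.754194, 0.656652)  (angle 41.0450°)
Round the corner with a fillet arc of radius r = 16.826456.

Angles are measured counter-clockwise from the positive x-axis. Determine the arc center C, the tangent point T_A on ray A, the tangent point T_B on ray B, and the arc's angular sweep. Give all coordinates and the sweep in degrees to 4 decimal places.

center=(31.1009,7.7668) T_A=(14.4306,5.4802) T_B=(20.0518,20.4572) sweep=56.7652

bisector direction at 339.4276° = (0.936229,-0.351391)
center distance |VC| = r/sin(θ/2) = 16.826456/sin(61.6174°) = 19.125472
C = V + |VC|·bis = (31.1009,7.7668)
T_A = V + ((C−V)·d_A)·d_A = V + 9.0914·d_A = (14.4306,5.4802)
T_B = V + ((C−V)·d_B)·d_B = V + 9.0914·d_B = (20.0518,20.4572)
sweep = 180° − θ = 56.7652°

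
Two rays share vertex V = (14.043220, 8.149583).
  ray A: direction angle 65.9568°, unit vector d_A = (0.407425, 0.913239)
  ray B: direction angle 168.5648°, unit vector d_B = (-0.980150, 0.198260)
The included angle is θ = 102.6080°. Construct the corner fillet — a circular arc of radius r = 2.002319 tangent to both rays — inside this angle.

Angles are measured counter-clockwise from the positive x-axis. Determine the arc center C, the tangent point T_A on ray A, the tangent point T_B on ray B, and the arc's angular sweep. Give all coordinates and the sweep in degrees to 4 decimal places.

bisector direction at 117.2608° = (-0.458041,0.888931)
center distance |VC| = r/sin(θ/2) = 2.002319/sin(51.3040°) = 2.565516
C = V + |VC|·bis = (12.8681,10.4301)
T_A = V + ((C−V)·d_A)·d_A = V + 1.6039·d_A = (14.6967,9.6144)
T_B = V + ((C−V)·d_B)·d_B = V + 1.6039·d_B = (12.4711,8.4676)
sweep = 180° − θ = 77.3920°

center=(12.8681,10.4301) T_A=(14.6967,9.6144) T_B=(12.4711,8.4676) sweep=77.3920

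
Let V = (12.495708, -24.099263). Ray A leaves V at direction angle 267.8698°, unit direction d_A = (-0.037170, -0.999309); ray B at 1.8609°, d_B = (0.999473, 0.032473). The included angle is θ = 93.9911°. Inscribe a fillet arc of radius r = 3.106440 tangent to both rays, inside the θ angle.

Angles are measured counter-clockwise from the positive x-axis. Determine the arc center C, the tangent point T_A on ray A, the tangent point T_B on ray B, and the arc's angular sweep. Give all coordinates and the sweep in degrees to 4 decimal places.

bisector direction at 314.8653° = (0.705443,-0.708767)
center distance |VC| = r/sin(θ/2) = 3.106440/sin(46.9956°) = 4.247828
C = V + |VC|·bis = (15.4923,-27.1100)
T_A = V + ((C−V)·d_A)·d_A = V + 2.8973·d_A = (12.3880,-26.9945)
T_B = V + ((C−V)·d_B)·d_B = V + 2.8973·d_B = (15.3914,-24.0052)
sweep = 180° − θ = 86.0089°

center=(15.4923,-27.1100) T_A=(12.3880,-26.9945) T_B=(15.3914,-24.0052) sweep=86.0089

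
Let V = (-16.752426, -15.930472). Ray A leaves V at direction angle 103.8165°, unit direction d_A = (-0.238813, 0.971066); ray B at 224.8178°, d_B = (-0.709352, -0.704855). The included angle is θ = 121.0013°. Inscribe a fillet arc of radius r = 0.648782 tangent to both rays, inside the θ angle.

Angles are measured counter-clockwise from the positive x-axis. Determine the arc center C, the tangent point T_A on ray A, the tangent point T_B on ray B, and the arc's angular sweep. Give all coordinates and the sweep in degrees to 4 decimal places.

center=(-17.4701,-15.7290) T_A=(-16.8401,-15.5740) T_B=(-17.0128,-16.1892) sweep=58.9987

bisector direction at 164.3171° = (-0.962773,0.270312)
center distance |VC| = r/sin(θ/2) = 0.648782/sin(60.5007°) = 0.745417
C = V + |VC|·bis = (-17.4701,-15.7290)
T_A = V + ((C−V)·d_A)·d_A = V + 0.3671·d_A = (-16.8401,-15.5740)
T_B = V + ((C−V)·d_B)·d_B = V + 0.3671·d_B = (-17.0128,-16.1892)
sweep = 180° − θ = 58.9987°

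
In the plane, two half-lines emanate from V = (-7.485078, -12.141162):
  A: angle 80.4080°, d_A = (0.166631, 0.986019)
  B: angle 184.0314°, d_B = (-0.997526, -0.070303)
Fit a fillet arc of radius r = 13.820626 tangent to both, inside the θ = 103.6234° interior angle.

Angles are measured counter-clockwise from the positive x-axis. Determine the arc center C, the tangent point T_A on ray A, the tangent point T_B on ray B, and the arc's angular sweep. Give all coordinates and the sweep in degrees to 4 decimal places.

center=(-19.3010,0.8810) T_A=(-5.6736,-1.4220) T_B=(-18.3294,-12.9054) sweep=76.3766

bisector direction at 132.2197° = (-0.671975,0.740574)
center distance |VC| = r/sin(θ/2) = 13.820626/sin(51.8117°) = 17.583870
C = V + |VC|·bis = (-19.3010,0.8810)
T_A = V + ((C−V)·d_A)·d_A = V + 10.8712·d_A = (-5.6736,-1.4220)
T_B = V + ((C−V)·d_B)·d_B = V + 10.8712·d_B = (-18.3294,-12.9054)
sweep = 180° − θ = 76.3766°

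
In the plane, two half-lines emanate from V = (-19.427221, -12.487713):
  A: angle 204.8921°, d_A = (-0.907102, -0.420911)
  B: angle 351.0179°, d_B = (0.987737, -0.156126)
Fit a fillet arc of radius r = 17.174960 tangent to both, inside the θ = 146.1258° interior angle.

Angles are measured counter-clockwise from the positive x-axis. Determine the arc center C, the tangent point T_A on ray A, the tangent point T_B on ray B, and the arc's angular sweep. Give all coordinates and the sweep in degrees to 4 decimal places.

center=(-16.9425,-30.2686) T_A=(-24.1716,-14.6892) T_B=(-14.2611,-13.3043) sweep=33.8742

bisector direction at 277.9550° = (0.138395,-0.990377)
center distance |VC| = r/sin(θ/2) = 17.174960/sin(73.0629°) = 17.953699
C = V + |VC|·bis = (-16.9425,-30.2686)
T_A = V + ((C−V)·d_A)·d_A = V + 5.2303·d_A = (-24.1716,-14.6892)
T_B = V + ((C−V)·d_B)·d_B = V + 5.2303·d_B = (-14.2611,-13.3043)
sweep = 180° − θ = 33.8742°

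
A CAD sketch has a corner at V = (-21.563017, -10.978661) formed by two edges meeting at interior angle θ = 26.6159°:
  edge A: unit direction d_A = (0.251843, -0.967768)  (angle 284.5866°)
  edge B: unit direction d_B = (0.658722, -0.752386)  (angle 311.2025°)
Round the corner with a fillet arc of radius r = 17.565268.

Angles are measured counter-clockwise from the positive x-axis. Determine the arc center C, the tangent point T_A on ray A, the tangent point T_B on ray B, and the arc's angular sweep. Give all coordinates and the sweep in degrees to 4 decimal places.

center=(14.1380,-78.4217) T_A=(-2.8611,-82.8454) T_B=(27.3539,-66.8511) sweep=153.3841

bisector direction at 297.8946° = (0.467846,-0.883810)
center distance |VC| = r/sin(θ/2) = 17.565268/sin(13.3079°) = 76.309428
C = V + |VC|·bis = (14.1380,-78.4217)
T_A = V + ((C−V)·d_A)·d_A = V + 74.2603·d_A = (-2.8611,-82.8454)
T_B = V + ((C−V)·d_B)·d_B = V + 74.2603·d_B = (27.3539,-66.8511)
sweep = 180° − θ = 153.3841°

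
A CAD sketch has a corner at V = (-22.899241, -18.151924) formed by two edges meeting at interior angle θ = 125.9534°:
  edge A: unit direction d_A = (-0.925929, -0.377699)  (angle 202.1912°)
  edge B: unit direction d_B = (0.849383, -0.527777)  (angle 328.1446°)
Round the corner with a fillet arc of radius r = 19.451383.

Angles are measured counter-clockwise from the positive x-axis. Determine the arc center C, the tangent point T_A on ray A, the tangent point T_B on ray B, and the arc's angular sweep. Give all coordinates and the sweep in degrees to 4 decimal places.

bisector direction at 265.1679° = (-0.084236,-0.996446)
center distance |VC| = r/sin(θ/2) = 19.451383/sin(62.9767°) = 21.835324
C = V + |VC|·bis = (-24.7386,-39.9096)
T_A = V + ((C−V)·d_A)·d_A = V + 9.9209·d_A = (-32.0853,-21.8990)
T_B = V + ((C−V)·d_B)·d_B = V + 9.9209·d_B = (-14.4726,-23.3880)
sweep = 180° − θ = 54.0466°

center=(-24.7386,-39.9096) T_A=(-32.0853,-21.8990) T_B=(-14.4726,-23.3880) sweep=54.0466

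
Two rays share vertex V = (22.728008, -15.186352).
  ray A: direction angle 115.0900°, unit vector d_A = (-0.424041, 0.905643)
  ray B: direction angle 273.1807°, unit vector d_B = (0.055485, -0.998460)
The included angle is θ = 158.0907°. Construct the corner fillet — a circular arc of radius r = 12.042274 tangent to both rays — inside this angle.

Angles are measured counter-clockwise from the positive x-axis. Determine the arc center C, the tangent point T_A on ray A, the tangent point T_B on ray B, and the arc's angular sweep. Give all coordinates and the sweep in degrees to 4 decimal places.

center=(10.8336,-18.1818) T_A=(21.7396,-13.0754) T_B=(22.8573,-17.5137) sweep=21.9093

bisector direction at 194.1354° = (-0.969722,-0.244213)
center distance |VC| = r/sin(θ/2) = 12.042274/sin(79.0453°) = 12.265782
C = V + |VC|·bis = (10.8336,-18.1818)
T_A = V + ((C−V)·d_A)·d_A = V + 2.3309·d_A = (21.7396,-13.0754)
T_B = V + ((C−V)·d_B)·d_B = V + 2.3309·d_B = (22.8573,-17.5137)
sweep = 180° − θ = 21.9093°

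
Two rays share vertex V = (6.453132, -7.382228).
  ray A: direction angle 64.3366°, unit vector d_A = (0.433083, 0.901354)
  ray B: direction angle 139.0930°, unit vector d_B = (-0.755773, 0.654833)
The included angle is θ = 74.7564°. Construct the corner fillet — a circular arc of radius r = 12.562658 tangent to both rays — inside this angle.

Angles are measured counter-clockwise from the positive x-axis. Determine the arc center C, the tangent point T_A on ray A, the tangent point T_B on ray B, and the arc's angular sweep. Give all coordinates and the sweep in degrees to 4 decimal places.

center=(2.2515,12.8805) T_A=(13.5749,7.4398) T_B=(-5.9750,3.3860) sweep=105.2436

bisector direction at 101.7148° = (-0.203040,0.979170)
center distance |VC| = r/sin(θ/2) = 12.562658/sin(37.3782°) = 20.693799
C = V + |VC|·bis = (2.2515,12.8805)
T_A = V + ((C−V)·d_A)·d_A = V + 16.4442·d_A = (13.5749,7.4398)
T_B = V + ((C−V)·d_B)·d_B = V + 16.4442·d_B = (-5.9750,3.3860)
sweep = 180° − θ = 105.2436°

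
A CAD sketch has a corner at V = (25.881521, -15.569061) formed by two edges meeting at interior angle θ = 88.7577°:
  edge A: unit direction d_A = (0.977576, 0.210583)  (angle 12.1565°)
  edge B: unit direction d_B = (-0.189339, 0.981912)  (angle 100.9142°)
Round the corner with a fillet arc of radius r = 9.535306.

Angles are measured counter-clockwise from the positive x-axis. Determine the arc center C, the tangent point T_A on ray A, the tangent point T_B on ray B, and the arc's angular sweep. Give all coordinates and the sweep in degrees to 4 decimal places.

bisector direction at 56.5354° = (0.551422,0.834226)
center distance |VC| = r/sin(θ/2) = 9.535306/sin(44.3788°) = 13.633560
C = V + |VC|·bis = (33.3994,-4.1956)
T_A = V + ((C−V)·d_A)·d_A = V + 9.7443·d_A = (35.4073,-13.5171)
T_B = V + ((C−V)·d_B)·d_B = V + 9.7443·d_B = (24.0365,-6.0010)
sweep = 180° − θ = 91.2423°

center=(33.3994,-4.1956) T_A=(35.4073,-13.5171) T_B=(24.0365,-6.0010) sweep=91.2423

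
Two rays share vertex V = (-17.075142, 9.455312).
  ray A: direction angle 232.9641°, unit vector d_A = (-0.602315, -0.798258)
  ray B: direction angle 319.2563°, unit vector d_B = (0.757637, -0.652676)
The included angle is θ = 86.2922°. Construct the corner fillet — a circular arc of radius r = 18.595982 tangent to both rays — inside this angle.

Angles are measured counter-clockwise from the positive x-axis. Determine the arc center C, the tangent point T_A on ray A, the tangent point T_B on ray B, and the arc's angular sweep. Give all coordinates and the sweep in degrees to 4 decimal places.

bisector direction at 276.1102° = (0.106441,-0.994319)
center distance |VC| = r/sin(θ/2) = 18.595982/sin(43.1461°) = 27.192633
C = V + |VC|·bis = (-14.1807,-17.5828)
T_A = V + ((C−V)·d_A)·d_A = V + 19.8401·d_A = (-29.0251,-6.3822)
T_B = V + ((C−V)·d_B)·d_B = V + 19.8401·d_B = (-2.0436,-3.4938)
sweep = 180° − θ = 93.7078°

center=(-14.1807,-17.5828) T_A=(-29.0251,-6.3822) T_B=(-2.0436,-3.4938) sweep=93.7078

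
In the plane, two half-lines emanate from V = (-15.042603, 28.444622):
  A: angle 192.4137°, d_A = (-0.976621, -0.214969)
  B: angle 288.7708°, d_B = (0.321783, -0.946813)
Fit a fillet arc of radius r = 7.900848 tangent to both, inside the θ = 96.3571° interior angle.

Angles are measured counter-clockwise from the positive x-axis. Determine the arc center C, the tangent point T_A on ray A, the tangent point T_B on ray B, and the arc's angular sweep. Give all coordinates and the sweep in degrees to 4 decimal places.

bisector direction at 240.5923° = (-0.491022,-0.871147)
center distance |VC| = r/sin(θ/2) = 7.900848/sin(48.1786°) = 10.601943
C = V + |VC|·bis = (-20.2484,19.2088)
T_A = V + ((C−V)·d_A)·d_A = V + 7.0695·d_A = (-21.9468,26.9249)
T_B = V + ((C−V)·d_B)·d_B = V + 7.0695·d_B = (-12.7678,21.7511)
sweep = 180° − θ = 83.6429°

center=(-20.2484,19.2088) T_A=(-21.9468,26.9249) T_B=(-12.7678,21.7511) sweep=83.6429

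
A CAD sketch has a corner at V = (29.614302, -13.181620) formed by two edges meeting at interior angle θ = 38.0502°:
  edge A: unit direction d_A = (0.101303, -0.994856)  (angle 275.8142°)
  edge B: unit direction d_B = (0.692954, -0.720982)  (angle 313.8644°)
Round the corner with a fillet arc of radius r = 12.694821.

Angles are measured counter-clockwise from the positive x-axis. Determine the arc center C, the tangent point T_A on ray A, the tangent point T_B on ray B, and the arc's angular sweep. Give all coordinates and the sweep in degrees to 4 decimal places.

center=(45.9734,-48.5222) T_A=(33.3439,-49.8083) T_B=(55.1261,-39.7253) sweep=141.9498

bisector direction at 294.8393° = (0.420075,-0.907490)
center distance |VC| = r/sin(θ/2) = 12.694821/sin(19.0251°) = 38.943279
C = V + |VC|·bis = (45.9734,-48.5222)
T_A = V + ((C−V)·d_A)·d_A = V + 36.8160·d_A = (33.3439,-49.8083)
T_B = V + ((C−V)·d_B)·d_B = V + 36.8160·d_B = (55.1261,-39.7253)
sweep = 180° − θ = 141.9498°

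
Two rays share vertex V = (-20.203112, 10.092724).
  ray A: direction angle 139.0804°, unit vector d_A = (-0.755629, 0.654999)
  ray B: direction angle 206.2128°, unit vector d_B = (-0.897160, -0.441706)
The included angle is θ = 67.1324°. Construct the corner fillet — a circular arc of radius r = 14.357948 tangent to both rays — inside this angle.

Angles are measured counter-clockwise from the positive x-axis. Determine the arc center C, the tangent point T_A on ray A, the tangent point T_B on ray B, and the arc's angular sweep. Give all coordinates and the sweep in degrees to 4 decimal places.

center=(-45.9580,13.4164) T_A=(-36.5535,24.2657) T_B=(-39.6160,0.5350) sweep=112.8676

bisector direction at 172.6466° = (-0.991776,0.127989)
center distance |VC| = r/sin(θ/2) = 14.357948/sin(33.5662°) = 25.968431
C = V + |VC|·bis = (-45.9580,13.4164)
T_A = V + ((C−V)·d_A)·d_A = V + 21.6381·d_A = (-36.5535,24.2657)
T_B = V + ((C−V)·d_B)·d_B = V + 21.6381·d_B = (-39.6160,0.5350)
sweep = 180° − θ = 112.8676°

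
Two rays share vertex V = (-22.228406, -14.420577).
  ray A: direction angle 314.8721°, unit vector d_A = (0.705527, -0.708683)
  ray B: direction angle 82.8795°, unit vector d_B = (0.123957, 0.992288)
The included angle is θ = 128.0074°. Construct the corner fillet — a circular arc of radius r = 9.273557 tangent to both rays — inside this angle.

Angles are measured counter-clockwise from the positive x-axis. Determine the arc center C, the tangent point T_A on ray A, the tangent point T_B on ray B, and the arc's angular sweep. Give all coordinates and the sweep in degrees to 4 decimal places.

bisector direction at 18.8758° = (0.946222,0.323518)
center distance |VC| = r/sin(θ/2) = 9.273557/sin(64.0037°) = 10.317453
C = V + |VC|·bis = (-12.4658,-11.0827)
T_A = V + ((C−V)·d_A)·d_A = V + 4.5223·d_A = (-19.0378,-17.6254)
T_B = V + ((C−V)·d_B)·d_B = V + 4.5223·d_B = (-21.6678,-9.9332)
sweep = 180° − θ = 51.9926°

center=(-12.4658,-11.0827) T_A=(-19.0378,-17.6254) T_B=(-21.6678,-9.9332) sweep=51.9926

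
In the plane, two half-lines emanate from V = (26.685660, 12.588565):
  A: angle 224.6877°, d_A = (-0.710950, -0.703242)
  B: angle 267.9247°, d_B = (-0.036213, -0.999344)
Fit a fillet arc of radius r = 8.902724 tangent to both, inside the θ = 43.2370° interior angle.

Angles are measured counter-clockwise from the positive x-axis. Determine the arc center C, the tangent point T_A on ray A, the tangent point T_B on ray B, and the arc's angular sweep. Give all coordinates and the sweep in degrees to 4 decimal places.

center=(16.9753,-9.5388) T_A=(10.7145,-3.2094) T_B=(25.8722,-9.8612) sweep=136.7630

bisector direction at 246.3062° = (-0.401849,-0.915706)
center distance |VC| = r/sin(θ/2) = 8.902724/sin(21.6185°) = 24.164294
C = V + |VC|·bis = (16.9753,-9.5388)
T_A = V + ((C−V)·d_A)·d_A = V + 22.4645·d_A = (10.7145,-3.2094)
T_B = V + ((C−V)·d_B)·d_B = V + 22.4645·d_B = (25.8722,-9.8612)
sweep = 180° − θ = 136.7630°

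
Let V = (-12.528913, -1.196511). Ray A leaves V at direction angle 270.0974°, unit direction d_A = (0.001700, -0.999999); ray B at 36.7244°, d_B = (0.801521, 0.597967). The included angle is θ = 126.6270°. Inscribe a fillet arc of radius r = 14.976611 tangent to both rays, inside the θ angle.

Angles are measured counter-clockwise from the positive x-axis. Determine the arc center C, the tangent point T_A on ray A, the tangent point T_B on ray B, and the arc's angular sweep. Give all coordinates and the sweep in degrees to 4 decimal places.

bisector direction at 333.4109° = (0.894239,-0.447589)
center distance |VC| = r/sin(θ/2) = 14.976611/sin(63.3135°) = 16.762163
C = V + |VC|·bis = (2.4605,-8.6991)
T_A = V + ((C−V)·d_A)·d_A = V + 7.5280·d_A = (-12.5161,-8.7245)
T_B = V + ((C−V)·d_B)·d_B = V + 7.5280·d_B = (-6.4950,3.3050)
sweep = 180° − θ = 53.3730°

center=(2.4605,-8.6991) T_A=(-12.5161,-8.7245) T_B=(-6.4950,3.3050) sweep=53.3730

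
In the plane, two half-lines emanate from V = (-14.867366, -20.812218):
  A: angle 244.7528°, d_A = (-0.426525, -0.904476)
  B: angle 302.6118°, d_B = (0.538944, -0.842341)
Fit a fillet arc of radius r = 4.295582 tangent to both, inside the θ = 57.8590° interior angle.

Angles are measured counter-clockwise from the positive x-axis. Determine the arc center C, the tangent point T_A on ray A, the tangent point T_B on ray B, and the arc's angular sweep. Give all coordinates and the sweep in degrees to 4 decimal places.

center=(-14.2971,-29.6740) T_A=(-18.1823,-27.8418) T_B=(-10.6787,-27.3589) sweep=122.1410

bisector direction at 273.6823° = (0.064224,-0.997936)
center distance |VC| = r/sin(θ/2) = 4.295582/sin(28.9295°) = 8.880067
C = V + |VC|·bis = (-14.2971,-29.6740)
T_A = V + ((C−V)·d_A)·d_A = V + 7.7720·d_A = (-18.1823,-27.8418)
T_B = V + ((C−V)·d_B)·d_B = V + 7.7720·d_B = (-10.6787,-27.3589)
sweep = 180° − θ = 122.1410°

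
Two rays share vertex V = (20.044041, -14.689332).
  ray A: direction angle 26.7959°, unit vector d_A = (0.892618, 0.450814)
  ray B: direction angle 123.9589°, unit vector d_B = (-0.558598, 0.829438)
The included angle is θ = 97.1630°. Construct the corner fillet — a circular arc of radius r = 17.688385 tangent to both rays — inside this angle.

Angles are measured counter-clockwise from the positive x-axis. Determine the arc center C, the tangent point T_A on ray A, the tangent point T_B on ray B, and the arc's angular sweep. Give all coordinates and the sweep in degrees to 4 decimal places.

center=(25.9988,8.1344) T_A=(33.9730,-7.6546) T_B=(11.3274,-1.7463) sweep=82.8370

bisector direction at 75.3774° = (0.252451,0.967610)
center distance |VC| = r/sin(θ/2) = 17.688385/sin(48.5815°) = 23.587737
C = V + |VC|·bis = (25.9988,8.1344)
T_A = V + ((C−V)·d_A)·d_A = V + 15.6046·d_A = (33.9730,-7.6546)
T_B = V + ((C−V)·d_B)·d_B = V + 15.6046·d_B = (11.3274,-1.7463)
sweep = 180° − θ = 82.8370°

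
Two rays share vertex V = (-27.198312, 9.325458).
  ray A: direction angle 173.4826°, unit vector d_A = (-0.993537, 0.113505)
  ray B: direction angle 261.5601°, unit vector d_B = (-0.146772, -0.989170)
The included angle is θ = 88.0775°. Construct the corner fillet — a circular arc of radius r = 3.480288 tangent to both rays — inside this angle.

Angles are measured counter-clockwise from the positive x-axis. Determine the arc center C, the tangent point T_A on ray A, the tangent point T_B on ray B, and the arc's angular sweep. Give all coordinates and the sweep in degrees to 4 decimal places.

center=(-31.1692,6.2762) T_A=(-30.7741,9.7340) T_B=(-27.7266,5.7654) sweep=91.9225

bisector direction at 217.5214° = (-0.793126,-0.609057)
center distance |VC| = r/sin(θ/2) = 3.480288/sin(44.0388°) = 5.006566
C = V + |VC|·bis = (-31.1692,6.2762)
T_A = V + ((C−V)·d_A)·d_A = V + 3.5991·d_A = (-30.7741,9.7340)
T_B = V + ((C−V)·d_B)·d_B = V + 3.5991·d_B = (-27.7266,5.7654)
sweep = 180° − θ = 91.9225°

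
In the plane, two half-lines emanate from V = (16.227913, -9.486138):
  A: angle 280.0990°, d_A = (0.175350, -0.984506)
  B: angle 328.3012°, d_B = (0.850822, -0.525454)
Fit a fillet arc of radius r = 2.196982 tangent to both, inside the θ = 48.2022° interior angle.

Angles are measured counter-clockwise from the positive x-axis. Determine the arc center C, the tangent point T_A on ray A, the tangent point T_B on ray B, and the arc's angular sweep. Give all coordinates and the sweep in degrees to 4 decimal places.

bisector direction at 304.2001° = (0.562085,-0.827080)
center distance |VC| = r/sin(θ/2) = 2.196982/sin(24.1011°) = 5.380171
C = V + |VC|·bis = (19.2520,-13.9360)
T_A = V + ((C−V)·d_A)·d_A = V + 4.9112·d_A = (17.0891,-14.3212)
T_B = V + ((C−V)·d_B)·d_B = V + 4.9112·d_B = (20.4064,-12.0667)
sweep = 180° − θ = 131.7978°

center=(19.2520,-13.9360) T_A=(17.0891,-14.3212) T_B=(20.4064,-12.0667) sweep=131.7978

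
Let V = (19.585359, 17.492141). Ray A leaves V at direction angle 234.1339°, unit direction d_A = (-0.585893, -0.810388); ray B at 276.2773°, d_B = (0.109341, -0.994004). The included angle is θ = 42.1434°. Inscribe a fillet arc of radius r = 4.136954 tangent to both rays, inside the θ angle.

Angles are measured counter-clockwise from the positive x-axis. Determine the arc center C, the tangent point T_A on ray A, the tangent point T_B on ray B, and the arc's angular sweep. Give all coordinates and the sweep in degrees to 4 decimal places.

center=(16.6472,6.3672) T_A=(13.2947,8.7910) T_B=(20.7593,6.8196) sweep=137.8566

bisector direction at 255.2056° = (-0.255351,-0.966848)
center distance |VC| = r/sin(θ/2) = 4.136954/sin(21.0717°) = 11.506371
C = V + |VC|·bis = (16.6472,6.3672)
T_A = V + ((C−V)·d_A)·d_A = V + 10.7370·d_A = (13.2947,8.7910)
T_B = V + ((C−V)·d_B)·d_B = V + 10.7370·d_B = (20.7593,6.8196)
sweep = 180° − θ = 137.8566°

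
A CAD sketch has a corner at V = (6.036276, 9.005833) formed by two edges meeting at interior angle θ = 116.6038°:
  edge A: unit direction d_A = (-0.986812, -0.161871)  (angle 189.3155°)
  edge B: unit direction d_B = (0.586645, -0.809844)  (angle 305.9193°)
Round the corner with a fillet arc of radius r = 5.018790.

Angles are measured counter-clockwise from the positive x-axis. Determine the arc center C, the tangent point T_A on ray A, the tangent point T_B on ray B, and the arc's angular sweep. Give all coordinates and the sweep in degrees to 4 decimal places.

bisector direction at 247.6174° = (-0.380790,-0.924662)
center distance |VC| = r/sin(θ/2) = 5.018790/sin(58.3019°) = 5.898709
C = V + |VC|·bis = (3.7901,3.5515)
T_A = V + ((C−V)·d_A)·d_A = V + 3.0994·d_A = (2.9777,8.5041)
T_B = V + ((C−V)·d_B)·d_B = V + 3.0994·d_B = (7.8545,6.4958)
sweep = 180° − θ = 63.3962°

center=(3.7901,3.5515) T_A=(2.9777,8.5041) T_B=(7.8545,6.4958) sweep=63.3962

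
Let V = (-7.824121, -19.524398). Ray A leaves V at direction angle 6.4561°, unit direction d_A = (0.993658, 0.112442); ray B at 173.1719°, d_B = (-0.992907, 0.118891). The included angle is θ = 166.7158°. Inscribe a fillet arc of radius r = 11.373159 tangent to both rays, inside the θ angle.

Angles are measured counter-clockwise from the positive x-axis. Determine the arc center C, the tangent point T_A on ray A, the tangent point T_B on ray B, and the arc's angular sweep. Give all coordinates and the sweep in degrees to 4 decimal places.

bisector direction at 89.8140° = (0.003246,0.999995)
center distance |VC| = r/sin(θ/2) = 11.373159/sin(83.3579°) = 11.450011
C = V + |VC|·bis = (-7.7870,-8.0744)
T_A = V + ((C−V)·d_A)·d_A = V + 1.3244·d_A = (-6.5081,-19.3755)
T_B = V + ((C−V)·d_B)·d_B = V + 1.3244·d_B = (-9.1391,-19.3669)
sweep = 180° − θ = 13.2842°

center=(-7.7870,-8.0744) T_A=(-6.5081,-19.3755) T_B=(-9.1391,-19.3669) sweep=13.2842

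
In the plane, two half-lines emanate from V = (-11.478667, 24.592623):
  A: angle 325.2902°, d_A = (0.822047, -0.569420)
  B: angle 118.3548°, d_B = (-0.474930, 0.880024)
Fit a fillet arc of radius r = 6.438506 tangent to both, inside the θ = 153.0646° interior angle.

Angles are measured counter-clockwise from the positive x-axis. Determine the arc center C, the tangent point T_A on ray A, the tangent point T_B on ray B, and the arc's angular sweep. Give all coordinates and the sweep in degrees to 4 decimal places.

center=(-6.5449,29.0074) T_A=(-10.2111,23.7146) T_B=(-12.2110,25.9495) sweep=26.9354

bisector direction at 41.8225° = (0.745214,0.666825)
center distance |VC| = r/sin(θ/2) = 6.438506/sin(76.5323°) = 6.620562
C = V + |VC|·bis = (-6.5449,29.0074)
T_A = V + ((C−V)·d_A)·d_A = V + 1.5419·d_A = (-10.2111,23.7146)
T_B = V + ((C−V)·d_B)·d_B = V + 1.5419·d_B = (-12.2110,25.9495)
sweep = 180° − θ = 26.9354°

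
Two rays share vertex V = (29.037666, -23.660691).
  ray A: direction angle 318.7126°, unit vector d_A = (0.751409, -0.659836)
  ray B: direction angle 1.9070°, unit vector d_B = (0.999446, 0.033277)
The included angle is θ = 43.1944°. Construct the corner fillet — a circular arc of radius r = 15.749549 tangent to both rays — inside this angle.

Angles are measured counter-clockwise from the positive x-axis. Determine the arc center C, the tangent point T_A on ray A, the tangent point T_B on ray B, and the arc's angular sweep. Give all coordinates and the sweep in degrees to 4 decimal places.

center=(69.3242,-38.0776) T_A=(58.9321,-49.9120) T_B=(68.8001,-22.3368) sweep=136.8056

bisector direction at 340.3098° = (0.941528,-0.336934)
center distance |VC| = r/sin(θ/2) = 15.749549/sin(21.5972°) = 42.788489
C = V + |VC|·bis = (69.3242,-38.0776)
T_A = V + ((C−V)·d_A)·d_A = V + 39.7845·d_A = (58.9321,-49.9120)
T_B = V + ((C−V)·d_B)·d_B = V + 39.7845·d_B = (68.8001,-22.3368)
sweep = 180° − θ = 136.8056°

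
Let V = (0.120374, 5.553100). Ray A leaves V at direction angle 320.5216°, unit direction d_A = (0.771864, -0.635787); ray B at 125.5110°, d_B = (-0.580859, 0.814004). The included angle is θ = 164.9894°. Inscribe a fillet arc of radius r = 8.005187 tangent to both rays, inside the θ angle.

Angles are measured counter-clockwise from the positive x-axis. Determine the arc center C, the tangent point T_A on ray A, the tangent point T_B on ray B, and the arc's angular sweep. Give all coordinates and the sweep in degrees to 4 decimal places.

bisector direction at 43.0163° = (0.731160,0.682206)
center distance |VC| = r/sin(θ/2) = 8.005187/sin(82.4947°) = 8.074362
C = V + |VC|·bis = (6.0240,11.0615)
T_A = V + ((C−V)·d_A)·d_A = V + 1.0547·d_A = (0.9344,4.8826)
T_B = V + ((C−V)·d_B)·d_B = V + 1.0547·d_B = (-0.4922,6.4116)
sweep = 180° − θ = 15.0106°

center=(6.0240,11.0615) T_A=(0.9344,4.8826) T_B=(-0.4922,6.4116) sweep=15.0106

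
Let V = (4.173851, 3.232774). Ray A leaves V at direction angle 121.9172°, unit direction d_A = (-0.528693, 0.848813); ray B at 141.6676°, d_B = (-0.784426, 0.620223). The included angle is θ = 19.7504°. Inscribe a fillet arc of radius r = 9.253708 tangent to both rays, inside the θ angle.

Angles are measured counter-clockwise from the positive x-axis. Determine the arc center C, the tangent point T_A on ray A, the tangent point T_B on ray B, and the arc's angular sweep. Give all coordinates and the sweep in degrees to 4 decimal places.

center=(-31.7847,43.4609) T_A=(-23.9300,48.3533) T_B=(-37.5240,36.2021) sweep=160.2496

bisector direction at 131.7924° = (-0.666434,0.745564)
center distance |VC| = r/sin(θ/2) = 9.253708/sin(9.8752°) = 53.956635
C = V + |VC|·bis = (-31.7847,43.4609)
T_A = V + ((C−V)·d_A)·d_A = V + 53.1572·d_A = (-23.9300,48.3533)
T_B = V + ((C−V)·d_B)·d_B = V + 53.1572·d_B = (-37.5240,36.2021)
sweep = 180° − θ = 160.2496°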